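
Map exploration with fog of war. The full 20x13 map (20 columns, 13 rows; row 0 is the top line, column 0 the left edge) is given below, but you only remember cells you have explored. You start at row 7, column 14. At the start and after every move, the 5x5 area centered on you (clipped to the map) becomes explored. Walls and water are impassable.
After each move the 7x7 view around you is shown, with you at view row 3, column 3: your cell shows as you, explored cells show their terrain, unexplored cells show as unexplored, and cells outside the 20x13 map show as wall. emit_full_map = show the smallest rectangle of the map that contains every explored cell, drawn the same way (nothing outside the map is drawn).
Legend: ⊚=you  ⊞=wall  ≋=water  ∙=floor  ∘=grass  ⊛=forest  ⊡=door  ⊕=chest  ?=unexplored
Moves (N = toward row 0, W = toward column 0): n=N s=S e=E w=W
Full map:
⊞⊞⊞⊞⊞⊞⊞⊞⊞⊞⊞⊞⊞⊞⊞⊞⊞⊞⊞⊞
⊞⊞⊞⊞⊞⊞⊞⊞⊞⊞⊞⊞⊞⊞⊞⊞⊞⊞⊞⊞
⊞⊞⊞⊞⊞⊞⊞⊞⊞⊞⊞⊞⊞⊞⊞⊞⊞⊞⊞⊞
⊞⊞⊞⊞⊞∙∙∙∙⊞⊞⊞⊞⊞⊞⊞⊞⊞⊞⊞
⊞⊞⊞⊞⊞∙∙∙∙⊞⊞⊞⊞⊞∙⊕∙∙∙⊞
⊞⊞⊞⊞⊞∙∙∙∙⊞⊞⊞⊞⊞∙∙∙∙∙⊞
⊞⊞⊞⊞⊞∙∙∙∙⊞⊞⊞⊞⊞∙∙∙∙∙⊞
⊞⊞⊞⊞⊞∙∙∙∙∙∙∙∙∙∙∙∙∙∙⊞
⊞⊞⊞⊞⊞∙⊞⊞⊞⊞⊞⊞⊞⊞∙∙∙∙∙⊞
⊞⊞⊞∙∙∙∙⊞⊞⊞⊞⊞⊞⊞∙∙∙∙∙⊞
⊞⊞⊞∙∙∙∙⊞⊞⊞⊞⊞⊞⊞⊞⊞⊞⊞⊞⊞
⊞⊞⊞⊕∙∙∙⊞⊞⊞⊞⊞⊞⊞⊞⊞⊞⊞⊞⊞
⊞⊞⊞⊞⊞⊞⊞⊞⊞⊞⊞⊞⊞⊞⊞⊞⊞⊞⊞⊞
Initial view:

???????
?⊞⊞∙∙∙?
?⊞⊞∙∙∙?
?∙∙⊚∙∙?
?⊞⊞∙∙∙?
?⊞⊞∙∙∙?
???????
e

???????
⊞⊞∙∙∙∙?
⊞⊞∙∙∙∙?
∙∙∙⊚∙∙?
⊞⊞∙∙∙∙?
⊞⊞∙∙∙∙?
???????

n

???????
?⊞∙⊕∙∙?
⊞⊞∙∙∙∙?
⊞⊞∙⊚∙∙?
∙∙∙∙∙∙?
⊞⊞∙∙∙∙?
⊞⊞∙∙∙∙?

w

???????
?⊞⊞∙⊕∙∙
?⊞⊞∙∙∙∙
?⊞⊞⊚∙∙∙
?∙∙∙∙∙∙
?⊞⊞∙∙∙∙
?⊞⊞∙∙∙∙

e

???????
⊞⊞∙⊕∙∙?
⊞⊞∙∙∙∙?
⊞⊞∙⊚∙∙?
∙∙∙∙∙∙?
⊞⊞∙∙∙∙?
⊞⊞∙∙∙∙?

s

⊞⊞∙⊕∙∙?
⊞⊞∙∙∙∙?
⊞⊞∙∙∙∙?
∙∙∙⊚∙∙?
⊞⊞∙∙∙∙?
⊞⊞∙∙∙∙?
???????

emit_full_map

⊞⊞∙⊕∙∙
⊞⊞∙∙∙∙
⊞⊞∙∙∙∙
∙∙∙⊚∙∙
⊞⊞∙∙∙∙
⊞⊞∙∙∙∙

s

⊞⊞∙∙∙∙?
⊞⊞∙∙∙∙?
∙∙∙∙∙∙?
⊞⊞∙⊚∙∙?
⊞⊞∙∙∙∙?
?⊞⊞⊞⊞⊞?
???????

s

⊞⊞∙∙∙∙?
∙∙∙∙∙∙?
⊞⊞∙∙∙∙?
⊞⊞∙⊚∙∙?
?⊞⊞⊞⊞⊞?
?⊞⊞⊞⊞⊞?
???????

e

⊞∙∙∙∙??
∙∙∙∙∙∙?
⊞∙∙∙∙∙?
⊞∙∙⊚∙∙?
⊞⊞⊞⊞⊞⊞?
⊞⊞⊞⊞⊞⊞?
???????

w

⊞⊞∙∙∙∙?
∙∙∙∙∙∙∙
⊞⊞∙∙∙∙∙
⊞⊞∙⊚∙∙∙
?⊞⊞⊞⊞⊞⊞
?⊞⊞⊞⊞⊞⊞
???????

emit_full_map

⊞⊞∙⊕∙∙?
⊞⊞∙∙∙∙?
⊞⊞∙∙∙∙?
∙∙∙∙∙∙∙
⊞⊞∙∙∙∙∙
⊞⊞∙⊚∙∙∙
?⊞⊞⊞⊞⊞⊞
?⊞⊞⊞⊞⊞⊞

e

⊞∙∙∙∙??
∙∙∙∙∙∙?
⊞∙∙∙∙∙?
⊞∙∙⊚∙∙?
⊞⊞⊞⊞⊞⊞?
⊞⊞⊞⊞⊞⊞?
???????

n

⊞∙∙∙∙??
⊞∙∙∙∙∙?
∙∙∙∙∙∙?
⊞∙∙⊚∙∙?
⊞∙∙∙∙∙?
⊞⊞⊞⊞⊞⊞?
⊞⊞⊞⊞⊞⊞?

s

⊞∙∙∙∙∙?
∙∙∙∙∙∙?
⊞∙∙∙∙∙?
⊞∙∙⊚∙∙?
⊞⊞⊞⊞⊞⊞?
⊞⊞⊞⊞⊞⊞?
???????

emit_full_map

⊞⊞∙⊕∙∙?
⊞⊞∙∙∙∙?
⊞⊞∙∙∙∙∙
∙∙∙∙∙∙∙
⊞⊞∙∙∙∙∙
⊞⊞∙∙⊚∙∙
?⊞⊞⊞⊞⊞⊞
?⊞⊞⊞⊞⊞⊞


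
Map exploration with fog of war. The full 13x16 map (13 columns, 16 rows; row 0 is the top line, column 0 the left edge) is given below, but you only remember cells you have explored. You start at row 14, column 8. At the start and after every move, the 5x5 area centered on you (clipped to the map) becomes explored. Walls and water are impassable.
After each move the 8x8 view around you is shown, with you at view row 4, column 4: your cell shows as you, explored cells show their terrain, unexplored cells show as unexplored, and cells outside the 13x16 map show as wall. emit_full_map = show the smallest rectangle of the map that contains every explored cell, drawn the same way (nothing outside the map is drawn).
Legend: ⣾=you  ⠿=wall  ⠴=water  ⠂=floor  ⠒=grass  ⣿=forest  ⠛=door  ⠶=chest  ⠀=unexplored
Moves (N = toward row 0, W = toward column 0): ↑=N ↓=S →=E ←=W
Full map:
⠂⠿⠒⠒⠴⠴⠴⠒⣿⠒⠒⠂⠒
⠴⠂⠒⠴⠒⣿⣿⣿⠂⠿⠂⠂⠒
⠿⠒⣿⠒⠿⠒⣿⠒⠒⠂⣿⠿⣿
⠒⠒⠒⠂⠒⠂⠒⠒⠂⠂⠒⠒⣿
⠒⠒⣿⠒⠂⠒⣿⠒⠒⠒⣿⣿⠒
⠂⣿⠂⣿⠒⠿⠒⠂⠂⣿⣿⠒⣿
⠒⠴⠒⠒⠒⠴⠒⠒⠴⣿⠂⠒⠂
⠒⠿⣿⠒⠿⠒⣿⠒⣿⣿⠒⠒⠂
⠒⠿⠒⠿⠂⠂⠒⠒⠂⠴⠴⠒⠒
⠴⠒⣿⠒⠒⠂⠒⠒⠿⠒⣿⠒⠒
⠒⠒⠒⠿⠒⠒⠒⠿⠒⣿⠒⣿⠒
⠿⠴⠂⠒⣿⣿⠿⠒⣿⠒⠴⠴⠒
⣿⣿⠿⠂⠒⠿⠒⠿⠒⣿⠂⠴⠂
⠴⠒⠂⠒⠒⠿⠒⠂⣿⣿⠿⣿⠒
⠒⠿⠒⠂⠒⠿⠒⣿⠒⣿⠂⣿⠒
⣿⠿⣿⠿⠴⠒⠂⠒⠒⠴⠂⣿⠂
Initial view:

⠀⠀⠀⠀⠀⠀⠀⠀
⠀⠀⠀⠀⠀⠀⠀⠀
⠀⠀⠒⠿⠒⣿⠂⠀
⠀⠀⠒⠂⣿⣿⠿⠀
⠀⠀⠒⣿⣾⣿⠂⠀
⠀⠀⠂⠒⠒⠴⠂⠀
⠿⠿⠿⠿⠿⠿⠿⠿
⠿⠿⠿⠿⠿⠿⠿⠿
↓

⠀⠀⠀⠀⠀⠀⠀⠀
⠀⠀⠒⠿⠒⣿⠂⠀
⠀⠀⠒⠂⣿⣿⠿⠀
⠀⠀⠒⣿⠒⣿⠂⠀
⠀⠀⠂⠒⣾⠴⠂⠀
⠿⠿⠿⠿⠿⠿⠿⠿
⠿⠿⠿⠿⠿⠿⠿⠿
⠿⠿⠿⠿⠿⠿⠿⠿

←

⠀⠀⠀⠀⠀⠀⠀⠀
⠀⠀⠀⠒⠿⠒⣿⠂
⠀⠀⠿⠒⠂⣿⣿⠿
⠀⠀⠿⠒⣿⠒⣿⠂
⠀⠀⠒⠂⣾⠒⠴⠂
⠿⠿⠿⠿⠿⠿⠿⠿
⠿⠿⠿⠿⠿⠿⠿⠿
⠿⠿⠿⠿⠿⠿⠿⠿

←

⠀⠀⠀⠀⠀⠀⠀⠀
⠀⠀⠀⠀⠒⠿⠒⣿
⠀⠀⠒⠿⠒⠂⣿⣿
⠀⠀⠒⠿⠒⣿⠒⣿
⠀⠀⠴⠒⣾⠒⠒⠴
⠿⠿⠿⠿⠿⠿⠿⠿
⠿⠿⠿⠿⠿⠿⠿⠿
⠿⠿⠿⠿⠿⠿⠿⠿

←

⠀⠀⠀⠀⠀⠀⠀⠀
⠀⠀⠀⠀⠀⠒⠿⠒
⠀⠀⠒⠒⠿⠒⠂⣿
⠀⠀⠂⠒⠿⠒⣿⠒
⠀⠀⠿⠴⣾⠂⠒⠒
⠿⠿⠿⠿⠿⠿⠿⠿
⠿⠿⠿⠿⠿⠿⠿⠿
⠿⠿⠿⠿⠿⠿⠿⠿

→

⠀⠀⠀⠀⠀⠀⠀⠀
⠀⠀⠀⠀⠒⠿⠒⣿
⠀⠒⠒⠿⠒⠂⣿⣿
⠀⠂⠒⠿⠒⣿⠒⣿
⠀⠿⠴⠒⣾⠒⠒⠴
⠿⠿⠿⠿⠿⠿⠿⠿
⠿⠿⠿⠿⠿⠿⠿⠿
⠿⠿⠿⠿⠿⠿⠿⠿

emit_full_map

⠀⠀⠀⠒⠿⠒⣿⠂
⠒⠒⠿⠒⠂⣿⣿⠿
⠂⠒⠿⠒⣿⠒⣿⠂
⠿⠴⠒⣾⠒⠒⠴⠂

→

⠀⠀⠀⠀⠀⠀⠀⠀
⠀⠀⠀⠒⠿⠒⣿⠂
⠒⠒⠿⠒⠂⣿⣿⠿
⠂⠒⠿⠒⣿⠒⣿⠂
⠿⠴⠒⠂⣾⠒⠴⠂
⠿⠿⠿⠿⠿⠿⠿⠿
⠿⠿⠿⠿⠿⠿⠿⠿
⠿⠿⠿⠿⠿⠿⠿⠿

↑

⠀⠀⠀⠀⠀⠀⠀⠀
⠀⠀⠀⠀⠀⠀⠀⠀
⠀⠀⠿⠒⠿⠒⣿⠂
⠒⠒⠿⠒⠂⣿⣿⠿
⠂⠒⠿⠒⣾⠒⣿⠂
⠿⠴⠒⠂⠒⠒⠴⠂
⠿⠿⠿⠿⠿⠿⠿⠿
⠿⠿⠿⠿⠿⠿⠿⠿

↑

⠀⠀⠀⠀⠀⠀⠀⠀
⠀⠀⠀⠀⠀⠀⠀⠀
⠀⠀⣿⠿⠒⣿⠒⠀
⠀⠀⠿⠒⠿⠒⣿⠂
⠒⠒⠿⠒⣾⣿⣿⠿
⠂⠒⠿⠒⣿⠒⣿⠂
⠿⠴⠒⠂⠒⠒⠴⠂
⠿⠿⠿⠿⠿⠿⠿⠿

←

⠀⠀⠀⠀⠀⠀⠀⠀
⠀⠀⠀⠀⠀⠀⠀⠀
⠀⠀⣿⣿⠿⠒⣿⠒
⠀⠀⠒⠿⠒⠿⠒⣿
⠀⠒⠒⠿⣾⠂⣿⣿
⠀⠂⠒⠿⠒⣿⠒⣿
⠀⠿⠴⠒⠂⠒⠒⠴
⠿⠿⠿⠿⠿⠿⠿⠿

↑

⠀⠀⠀⠀⠀⠀⠀⠀
⠀⠀⠀⠀⠀⠀⠀⠀
⠀⠀⠒⠒⠒⠿⠒⠀
⠀⠀⣿⣿⠿⠒⣿⠒
⠀⠀⠒⠿⣾⠿⠒⣿
⠀⠒⠒⠿⠒⠂⣿⣿
⠀⠂⠒⠿⠒⣿⠒⣿
⠀⠿⠴⠒⠂⠒⠒⠴

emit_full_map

⠀⠒⠒⠒⠿⠒⠀⠀
⠀⣿⣿⠿⠒⣿⠒⠀
⠀⠒⠿⣾⠿⠒⣿⠂
⠒⠒⠿⠒⠂⣿⣿⠿
⠂⠒⠿⠒⣿⠒⣿⠂
⠿⠴⠒⠂⠒⠒⠴⠂


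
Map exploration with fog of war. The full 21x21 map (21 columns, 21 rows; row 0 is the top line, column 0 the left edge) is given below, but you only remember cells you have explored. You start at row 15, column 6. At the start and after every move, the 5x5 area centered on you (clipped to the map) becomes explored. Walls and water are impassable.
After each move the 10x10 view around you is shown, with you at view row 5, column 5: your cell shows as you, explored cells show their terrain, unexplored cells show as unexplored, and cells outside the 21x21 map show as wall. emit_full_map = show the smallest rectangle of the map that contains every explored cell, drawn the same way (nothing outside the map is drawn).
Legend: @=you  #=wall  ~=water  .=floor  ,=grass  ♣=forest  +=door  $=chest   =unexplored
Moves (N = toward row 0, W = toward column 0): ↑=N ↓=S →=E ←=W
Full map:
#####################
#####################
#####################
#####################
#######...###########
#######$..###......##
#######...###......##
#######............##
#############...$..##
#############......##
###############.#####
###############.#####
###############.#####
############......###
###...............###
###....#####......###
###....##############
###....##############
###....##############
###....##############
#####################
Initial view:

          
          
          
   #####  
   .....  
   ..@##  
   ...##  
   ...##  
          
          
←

          
          
          
   ###### 
   ...... 
   ..@.## 
   ....## 
   ....## 
          
          

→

          
          
          
  ######  
  ......  
  ...@##  
  ....##  
  ....##  
          
          

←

          
          
          
   ###### 
   ...... 
   ..@.## 
   ....## 
   ....## 
          
          

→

          
          
          
  ######  
  ......  
  ...@##  
  ....##  
  ....##  
          
          


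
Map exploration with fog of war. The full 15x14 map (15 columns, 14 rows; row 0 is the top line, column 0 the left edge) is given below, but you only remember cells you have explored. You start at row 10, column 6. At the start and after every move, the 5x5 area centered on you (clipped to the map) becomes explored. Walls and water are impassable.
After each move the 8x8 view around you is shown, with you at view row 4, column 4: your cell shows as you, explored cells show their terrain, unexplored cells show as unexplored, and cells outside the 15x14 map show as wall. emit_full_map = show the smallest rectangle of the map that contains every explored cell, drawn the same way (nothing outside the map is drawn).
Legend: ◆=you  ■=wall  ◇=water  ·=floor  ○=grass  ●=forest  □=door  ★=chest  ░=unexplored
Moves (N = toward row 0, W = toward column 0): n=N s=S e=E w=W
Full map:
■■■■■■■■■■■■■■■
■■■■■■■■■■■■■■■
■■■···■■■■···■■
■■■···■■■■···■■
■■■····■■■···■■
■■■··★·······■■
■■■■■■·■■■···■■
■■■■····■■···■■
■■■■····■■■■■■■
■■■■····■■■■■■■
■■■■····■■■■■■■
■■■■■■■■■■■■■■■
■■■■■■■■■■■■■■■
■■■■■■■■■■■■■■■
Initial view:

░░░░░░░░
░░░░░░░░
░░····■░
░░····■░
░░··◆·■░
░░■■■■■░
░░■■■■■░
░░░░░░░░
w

░░░░░░░░
░░░░░░░░
░░■····■
░░■····■
░░■·◆··■
░░■■■■■■
░░■■■■■■
░░░░░░░░

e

░░░░░░░░
░░░░░░░░
░■····■░
░■····■░
░■··◆·■░
░■■■■■■░
░■■■■■■░
░░░░░░░░

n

░░░░░░░░
░░░░░░░░
░░····■░
░■····■░
░■··◆·■░
░■····■░
░■■■■■■░
░■■■■■■░

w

░░░░░░░░
░░░░░░░░
░░■····■
░░■····■
░░■·◆··■
░░■····■
░░■■■■■■
░░■■■■■■

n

░░░░░░░░
░░░░░░░░
░░■■■·■░
░░■····■
░░■·◆··■
░░■····■
░░■····■
░░■■■■■■

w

░░░░░░░░
░░░░░░░░
░░■■■■·■
░░■■····
░░■■◆···
░░■■····
░░■■····
░░░■■■■■

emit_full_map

■■■■·■░
■■····■
■■◆···■
■■····■
■■····■
░■■■■■■
░■■■■■■

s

░░░░░░░░
░░■■■■·■
░░■■····
░░■■····
░░■■◆···
░░■■····
░░■■■■■■
░░░■■■■■

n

░░░░░░░░
░░░░░░░░
░░■■■■·■
░░■■····
░░■■◆···
░░■■····
░░■■····
░░■■■■■■

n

░░░░░░░░
░░░░░░░░
░░■··★·░
░░■■■■·■
░░■■◆···
░░■■····
░░■■····
░░■■····

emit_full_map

■··★·░░
■■■■·■░
■■◆···■
■■····■
■■····■
■■····■
■■■■■■■
░■■■■■■


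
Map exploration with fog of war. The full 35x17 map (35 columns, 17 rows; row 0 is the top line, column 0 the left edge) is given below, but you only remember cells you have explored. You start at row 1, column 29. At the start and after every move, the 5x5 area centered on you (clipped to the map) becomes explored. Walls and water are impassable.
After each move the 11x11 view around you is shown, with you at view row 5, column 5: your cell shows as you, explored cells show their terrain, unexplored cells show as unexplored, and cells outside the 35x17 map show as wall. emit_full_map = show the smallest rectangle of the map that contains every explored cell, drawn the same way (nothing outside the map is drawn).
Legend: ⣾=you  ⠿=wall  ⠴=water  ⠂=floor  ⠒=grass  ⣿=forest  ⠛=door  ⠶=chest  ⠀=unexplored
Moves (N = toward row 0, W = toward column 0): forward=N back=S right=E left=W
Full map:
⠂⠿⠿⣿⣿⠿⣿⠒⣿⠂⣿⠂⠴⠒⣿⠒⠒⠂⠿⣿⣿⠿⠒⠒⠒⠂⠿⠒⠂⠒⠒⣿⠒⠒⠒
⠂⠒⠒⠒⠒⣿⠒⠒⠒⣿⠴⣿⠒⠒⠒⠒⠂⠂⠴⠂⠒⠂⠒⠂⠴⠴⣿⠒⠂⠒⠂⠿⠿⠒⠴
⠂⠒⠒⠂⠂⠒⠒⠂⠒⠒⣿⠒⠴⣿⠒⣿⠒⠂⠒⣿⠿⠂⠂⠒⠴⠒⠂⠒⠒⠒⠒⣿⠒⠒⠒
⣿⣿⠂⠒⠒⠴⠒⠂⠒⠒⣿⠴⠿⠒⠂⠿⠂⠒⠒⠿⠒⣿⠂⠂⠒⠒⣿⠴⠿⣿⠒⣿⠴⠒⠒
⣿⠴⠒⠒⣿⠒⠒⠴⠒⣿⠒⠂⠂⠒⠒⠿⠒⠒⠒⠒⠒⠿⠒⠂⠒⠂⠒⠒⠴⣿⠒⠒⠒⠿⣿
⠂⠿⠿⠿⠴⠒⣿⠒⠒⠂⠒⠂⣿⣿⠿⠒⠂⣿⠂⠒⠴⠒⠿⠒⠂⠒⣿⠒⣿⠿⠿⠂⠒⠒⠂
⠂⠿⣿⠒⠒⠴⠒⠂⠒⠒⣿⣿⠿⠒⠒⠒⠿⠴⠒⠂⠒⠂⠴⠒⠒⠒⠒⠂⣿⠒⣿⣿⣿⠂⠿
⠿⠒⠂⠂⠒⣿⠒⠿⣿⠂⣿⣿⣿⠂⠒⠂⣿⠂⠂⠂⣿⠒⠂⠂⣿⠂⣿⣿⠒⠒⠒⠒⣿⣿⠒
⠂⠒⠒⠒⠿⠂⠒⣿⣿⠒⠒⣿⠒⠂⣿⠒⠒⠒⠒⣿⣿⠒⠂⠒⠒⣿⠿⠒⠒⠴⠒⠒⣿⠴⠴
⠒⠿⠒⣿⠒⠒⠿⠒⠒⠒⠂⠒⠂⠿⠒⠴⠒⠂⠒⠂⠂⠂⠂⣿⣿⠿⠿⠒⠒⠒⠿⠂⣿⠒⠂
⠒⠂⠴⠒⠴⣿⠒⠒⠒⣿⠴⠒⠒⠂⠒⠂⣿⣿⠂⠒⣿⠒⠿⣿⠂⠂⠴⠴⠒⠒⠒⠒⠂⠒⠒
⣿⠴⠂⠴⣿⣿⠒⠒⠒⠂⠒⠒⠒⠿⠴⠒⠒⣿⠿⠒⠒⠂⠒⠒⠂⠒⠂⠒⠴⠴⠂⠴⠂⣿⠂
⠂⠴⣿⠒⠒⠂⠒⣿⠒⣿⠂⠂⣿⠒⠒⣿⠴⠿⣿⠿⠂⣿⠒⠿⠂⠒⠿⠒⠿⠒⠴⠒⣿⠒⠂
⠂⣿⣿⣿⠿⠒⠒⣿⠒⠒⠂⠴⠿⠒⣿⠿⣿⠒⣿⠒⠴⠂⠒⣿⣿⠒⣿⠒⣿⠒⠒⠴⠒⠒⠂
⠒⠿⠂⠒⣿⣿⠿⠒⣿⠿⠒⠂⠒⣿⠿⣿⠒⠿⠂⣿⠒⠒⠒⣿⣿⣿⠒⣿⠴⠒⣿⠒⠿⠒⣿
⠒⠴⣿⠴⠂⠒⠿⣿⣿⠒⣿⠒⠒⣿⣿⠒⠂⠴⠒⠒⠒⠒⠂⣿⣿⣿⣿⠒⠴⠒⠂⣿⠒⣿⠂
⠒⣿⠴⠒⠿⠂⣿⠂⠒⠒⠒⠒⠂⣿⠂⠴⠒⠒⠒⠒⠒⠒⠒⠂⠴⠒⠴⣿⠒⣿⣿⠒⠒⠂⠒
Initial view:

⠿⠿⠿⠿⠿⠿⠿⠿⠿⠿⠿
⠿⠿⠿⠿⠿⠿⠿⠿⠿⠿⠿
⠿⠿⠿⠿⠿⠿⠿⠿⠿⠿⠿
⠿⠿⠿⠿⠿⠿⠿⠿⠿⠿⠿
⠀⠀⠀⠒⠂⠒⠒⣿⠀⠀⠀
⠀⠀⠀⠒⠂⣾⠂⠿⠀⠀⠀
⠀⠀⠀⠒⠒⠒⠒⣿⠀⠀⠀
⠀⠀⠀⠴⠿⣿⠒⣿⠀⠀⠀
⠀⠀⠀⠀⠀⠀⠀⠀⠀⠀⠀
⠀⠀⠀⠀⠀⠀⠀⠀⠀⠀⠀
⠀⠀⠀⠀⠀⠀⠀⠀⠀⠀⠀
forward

⠿⠿⠿⠿⠿⠿⠿⠿⠿⠿⠿
⠿⠿⠿⠿⠿⠿⠿⠿⠿⠿⠿
⠿⠿⠿⠿⠿⠿⠿⠿⠿⠿⠿
⠿⠿⠿⠿⠿⠿⠿⠿⠿⠿⠿
⠿⠿⠿⠿⠿⠿⠿⠿⠿⠿⠿
⠀⠀⠀⠒⠂⣾⠒⣿⠀⠀⠀
⠀⠀⠀⠒⠂⠒⠂⠿⠀⠀⠀
⠀⠀⠀⠒⠒⠒⠒⣿⠀⠀⠀
⠀⠀⠀⠴⠿⣿⠒⣿⠀⠀⠀
⠀⠀⠀⠀⠀⠀⠀⠀⠀⠀⠀
⠀⠀⠀⠀⠀⠀⠀⠀⠀⠀⠀

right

⠿⠿⠿⠿⠿⠿⠿⠿⠿⠿⠿
⠿⠿⠿⠿⠿⠿⠿⠿⠿⠿⠿
⠿⠿⠿⠿⠿⠿⠿⠿⠿⠿⠿
⠿⠿⠿⠿⠿⠿⠿⠿⠿⠿⠿
⠿⠿⠿⠿⠿⠿⠿⠿⠿⠿⠿
⠀⠀⠒⠂⠒⣾⣿⠒⠀⠀⠿
⠀⠀⠒⠂⠒⠂⠿⠿⠀⠀⠿
⠀⠀⠒⠒⠒⠒⣿⠒⠀⠀⠿
⠀⠀⠴⠿⣿⠒⣿⠀⠀⠀⠿
⠀⠀⠀⠀⠀⠀⠀⠀⠀⠀⠿
⠀⠀⠀⠀⠀⠀⠀⠀⠀⠀⠿

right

⠿⠿⠿⠿⠿⠿⠿⠿⠿⠿⠿
⠿⠿⠿⠿⠿⠿⠿⠿⠿⠿⠿
⠿⠿⠿⠿⠿⠿⠿⠿⠿⠿⠿
⠿⠿⠿⠿⠿⠿⠿⠿⠿⠿⠿
⠿⠿⠿⠿⠿⠿⠿⠿⠿⠿⠿
⠀⠒⠂⠒⠒⣾⠒⠒⠀⠿⠿
⠀⠒⠂⠒⠂⠿⠿⠒⠀⠿⠿
⠀⠒⠒⠒⠒⣿⠒⠒⠀⠿⠿
⠀⠴⠿⣿⠒⣿⠀⠀⠀⠿⠿
⠀⠀⠀⠀⠀⠀⠀⠀⠀⠿⠿
⠀⠀⠀⠀⠀⠀⠀⠀⠀⠿⠿

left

⠿⠿⠿⠿⠿⠿⠿⠿⠿⠿⠿
⠿⠿⠿⠿⠿⠿⠿⠿⠿⠿⠿
⠿⠿⠿⠿⠿⠿⠿⠿⠿⠿⠿
⠿⠿⠿⠿⠿⠿⠿⠿⠿⠿⠿
⠿⠿⠿⠿⠿⠿⠿⠿⠿⠿⠿
⠀⠀⠒⠂⠒⣾⣿⠒⠒⠀⠿
⠀⠀⠒⠂⠒⠂⠿⠿⠒⠀⠿
⠀⠀⠒⠒⠒⠒⣿⠒⠒⠀⠿
⠀⠀⠴⠿⣿⠒⣿⠀⠀⠀⠿
⠀⠀⠀⠀⠀⠀⠀⠀⠀⠀⠿
⠀⠀⠀⠀⠀⠀⠀⠀⠀⠀⠿

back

⠿⠿⠿⠿⠿⠿⠿⠿⠿⠿⠿
⠿⠿⠿⠿⠿⠿⠿⠿⠿⠿⠿
⠿⠿⠿⠿⠿⠿⠿⠿⠿⠿⠿
⠿⠿⠿⠿⠿⠿⠿⠿⠿⠿⠿
⠀⠀⠒⠂⠒⠒⣿⠒⠒⠀⠿
⠀⠀⠒⠂⠒⣾⠿⠿⠒⠀⠿
⠀⠀⠒⠒⠒⠒⣿⠒⠒⠀⠿
⠀⠀⠴⠿⣿⠒⣿⠴⠀⠀⠿
⠀⠀⠀⠀⠀⠀⠀⠀⠀⠀⠿
⠀⠀⠀⠀⠀⠀⠀⠀⠀⠀⠿
⠀⠀⠀⠀⠀⠀⠀⠀⠀⠀⠿

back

⠿⠿⠿⠿⠿⠿⠿⠿⠿⠿⠿
⠿⠿⠿⠿⠿⠿⠿⠿⠿⠿⠿
⠿⠿⠿⠿⠿⠿⠿⠿⠿⠿⠿
⠀⠀⠒⠂⠒⠒⣿⠒⠒⠀⠿
⠀⠀⠒⠂⠒⠂⠿⠿⠒⠀⠿
⠀⠀⠒⠒⠒⣾⣿⠒⠒⠀⠿
⠀⠀⠴⠿⣿⠒⣿⠴⠀⠀⠿
⠀⠀⠀⠴⣿⠒⠒⠒⠀⠀⠿
⠀⠀⠀⠀⠀⠀⠀⠀⠀⠀⠿
⠀⠀⠀⠀⠀⠀⠀⠀⠀⠀⠿
⠀⠀⠀⠀⠀⠀⠀⠀⠀⠀⠿

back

⠿⠿⠿⠿⠿⠿⠿⠿⠿⠿⠿
⠿⠿⠿⠿⠿⠿⠿⠿⠿⠿⠿
⠀⠀⠒⠂⠒⠒⣿⠒⠒⠀⠿
⠀⠀⠒⠂⠒⠂⠿⠿⠒⠀⠿
⠀⠀⠒⠒⠒⠒⣿⠒⠒⠀⠿
⠀⠀⠴⠿⣿⣾⣿⠴⠀⠀⠿
⠀⠀⠀⠴⣿⠒⠒⠒⠀⠀⠿
⠀⠀⠀⣿⠿⠿⠂⠒⠀⠀⠿
⠀⠀⠀⠀⠀⠀⠀⠀⠀⠀⠿
⠀⠀⠀⠀⠀⠀⠀⠀⠀⠀⠿
⠀⠀⠀⠀⠀⠀⠀⠀⠀⠀⠿

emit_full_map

⠒⠂⠒⠒⣿⠒⠒
⠒⠂⠒⠂⠿⠿⠒
⠒⠒⠒⠒⣿⠒⠒
⠴⠿⣿⣾⣿⠴⠀
⠀⠴⣿⠒⠒⠒⠀
⠀⣿⠿⠿⠂⠒⠀

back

⠿⠿⠿⠿⠿⠿⠿⠿⠿⠿⠿
⠀⠀⠒⠂⠒⠒⣿⠒⠒⠀⠿
⠀⠀⠒⠂⠒⠂⠿⠿⠒⠀⠿
⠀⠀⠒⠒⠒⠒⣿⠒⠒⠀⠿
⠀⠀⠴⠿⣿⠒⣿⠴⠀⠀⠿
⠀⠀⠀⠴⣿⣾⠒⠒⠀⠀⠿
⠀⠀⠀⣿⠿⠿⠂⠒⠀⠀⠿
⠀⠀⠀⣿⠒⣿⣿⣿⠀⠀⠿
⠀⠀⠀⠀⠀⠀⠀⠀⠀⠀⠿
⠀⠀⠀⠀⠀⠀⠀⠀⠀⠀⠿
⠀⠀⠀⠀⠀⠀⠀⠀⠀⠀⠿

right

⠿⠿⠿⠿⠿⠿⠿⠿⠿⠿⠿
⠀⠒⠂⠒⠒⣿⠒⠒⠀⠿⠿
⠀⠒⠂⠒⠂⠿⠿⠒⠀⠿⠿
⠀⠒⠒⠒⠒⣿⠒⠒⠀⠿⠿
⠀⠴⠿⣿⠒⣿⠴⠒⠀⠿⠿
⠀⠀⠴⣿⠒⣾⠒⠿⠀⠿⠿
⠀⠀⣿⠿⠿⠂⠒⠒⠀⠿⠿
⠀⠀⣿⠒⣿⣿⣿⠂⠀⠿⠿
⠀⠀⠀⠀⠀⠀⠀⠀⠀⠿⠿
⠀⠀⠀⠀⠀⠀⠀⠀⠀⠿⠿
⠀⠀⠀⠀⠀⠀⠀⠀⠀⠿⠿

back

⠀⠒⠂⠒⠒⣿⠒⠒⠀⠿⠿
⠀⠒⠂⠒⠂⠿⠿⠒⠀⠿⠿
⠀⠒⠒⠒⠒⣿⠒⠒⠀⠿⠿
⠀⠴⠿⣿⠒⣿⠴⠒⠀⠿⠿
⠀⠀⠴⣿⠒⠒⠒⠿⠀⠿⠿
⠀⠀⣿⠿⠿⣾⠒⠒⠀⠿⠿
⠀⠀⣿⠒⣿⣿⣿⠂⠀⠿⠿
⠀⠀⠀⠒⠒⠒⣿⣿⠀⠿⠿
⠀⠀⠀⠀⠀⠀⠀⠀⠀⠿⠿
⠀⠀⠀⠀⠀⠀⠀⠀⠀⠿⠿
⠀⠀⠀⠀⠀⠀⠀⠀⠀⠿⠿

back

⠀⠒⠂⠒⠂⠿⠿⠒⠀⠿⠿
⠀⠒⠒⠒⠒⣿⠒⠒⠀⠿⠿
⠀⠴⠿⣿⠒⣿⠴⠒⠀⠿⠿
⠀⠀⠴⣿⠒⠒⠒⠿⠀⠿⠿
⠀⠀⣿⠿⠿⠂⠒⠒⠀⠿⠿
⠀⠀⣿⠒⣿⣾⣿⠂⠀⠿⠿
⠀⠀⠀⠒⠒⠒⣿⣿⠀⠿⠿
⠀⠀⠀⠴⠒⠒⣿⠴⠀⠿⠿
⠀⠀⠀⠀⠀⠀⠀⠀⠀⠿⠿
⠀⠀⠀⠀⠀⠀⠀⠀⠀⠿⠿
⠀⠀⠀⠀⠀⠀⠀⠀⠀⠿⠿

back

⠀⠒⠒⠒⠒⣿⠒⠒⠀⠿⠿
⠀⠴⠿⣿⠒⣿⠴⠒⠀⠿⠿
⠀⠀⠴⣿⠒⠒⠒⠿⠀⠿⠿
⠀⠀⣿⠿⠿⠂⠒⠒⠀⠿⠿
⠀⠀⣿⠒⣿⣿⣿⠂⠀⠿⠿
⠀⠀⠀⠒⠒⣾⣿⣿⠀⠿⠿
⠀⠀⠀⠴⠒⠒⣿⠴⠀⠿⠿
⠀⠀⠀⠒⠿⠂⣿⠒⠀⠿⠿
⠀⠀⠀⠀⠀⠀⠀⠀⠀⠿⠿
⠀⠀⠀⠀⠀⠀⠀⠀⠀⠿⠿
⠀⠀⠀⠀⠀⠀⠀⠀⠀⠿⠿

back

⠀⠴⠿⣿⠒⣿⠴⠒⠀⠿⠿
⠀⠀⠴⣿⠒⠒⠒⠿⠀⠿⠿
⠀⠀⣿⠿⠿⠂⠒⠒⠀⠿⠿
⠀⠀⣿⠒⣿⣿⣿⠂⠀⠿⠿
⠀⠀⠀⠒⠒⠒⣿⣿⠀⠿⠿
⠀⠀⠀⠴⠒⣾⣿⠴⠀⠿⠿
⠀⠀⠀⠒⠿⠂⣿⠒⠀⠿⠿
⠀⠀⠀⠒⠒⠒⠂⠒⠀⠿⠿
⠀⠀⠀⠀⠀⠀⠀⠀⠀⠿⠿
⠀⠀⠀⠀⠀⠀⠀⠀⠀⠿⠿
⠀⠀⠀⠀⠀⠀⠀⠀⠀⠿⠿

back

⠀⠀⠴⣿⠒⠒⠒⠿⠀⠿⠿
⠀⠀⣿⠿⠿⠂⠒⠒⠀⠿⠿
⠀⠀⣿⠒⣿⣿⣿⠂⠀⠿⠿
⠀⠀⠀⠒⠒⠒⣿⣿⠀⠿⠿
⠀⠀⠀⠴⠒⠒⣿⠴⠀⠿⠿
⠀⠀⠀⠒⠿⣾⣿⠒⠀⠿⠿
⠀⠀⠀⠒⠒⠒⠂⠒⠀⠿⠿
⠀⠀⠀⠴⠂⠴⠂⣿⠀⠿⠿
⠀⠀⠀⠀⠀⠀⠀⠀⠀⠿⠿
⠀⠀⠀⠀⠀⠀⠀⠀⠀⠿⠿
⠀⠀⠀⠀⠀⠀⠀⠀⠀⠿⠿

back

⠀⠀⣿⠿⠿⠂⠒⠒⠀⠿⠿
⠀⠀⣿⠒⣿⣿⣿⠂⠀⠿⠿
⠀⠀⠀⠒⠒⠒⣿⣿⠀⠿⠿
⠀⠀⠀⠴⠒⠒⣿⠴⠀⠿⠿
⠀⠀⠀⠒⠿⠂⣿⠒⠀⠿⠿
⠀⠀⠀⠒⠒⣾⠂⠒⠀⠿⠿
⠀⠀⠀⠴⠂⠴⠂⣿⠀⠿⠿
⠀⠀⠀⠒⠴⠒⣿⠒⠀⠿⠿
⠀⠀⠀⠀⠀⠀⠀⠀⠀⠿⠿
⠀⠀⠀⠀⠀⠀⠀⠀⠀⠿⠿
⠀⠀⠀⠀⠀⠀⠀⠀⠀⠿⠿

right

⠀⣿⠿⠿⠂⠒⠒⠀⠿⠿⠿
⠀⣿⠒⣿⣿⣿⠂⠀⠿⠿⠿
⠀⠀⠒⠒⠒⣿⣿⠀⠿⠿⠿
⠀⠀⠴⠒⠒⣿⠴⠴⠿⠿⠿
⠀⠀⠒⠿⠂⣿⠒⠂⠿⠿⠿
⠀⠀⠒⠒⠒⣾⠒⠒⠿⠿⠿
⠀⠀⠴⠂⠴⠂⣿⠂⠿⠿⠿
⠀⠀⠒⠴⠒⣿⠒⠂⠿⠿⠿
⠀⠀⠀⠀⠀⠀⠀⠀⠿⠿⠿
⠀⠀⠀⠀⠀⠀⠀⠀⠿⠿⠿
⠀⠀⠀⠀⠀⠀⠀⠀⠿⠿⠿

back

⠀⣿⠒⣿⣿⣿⠂⠀⠿⠿⠿
⠀⠀⠒⠒⠒⣿⣿⠀⠿⠿⠿
⠀⠀⠴⠒⠒⣿⠴⠴⠿⠿⠿
⠀⠀⠒⠿⠂⣿⠒⠂⠿⠿⠿
⠀⠀⠒⠒⠒⠂⠒⠒⠿⠿⠿
⠀⠀⠴⠂⠴⣾⣿⠂⠿⠿⠿
⠀⠀⠒⠴⠒⣿⠒⠂⠿⠿⠿
⠀⠀⠀⠒⠴⠒⠒⠂⠿⠿⠿
⠀⠀⠀⠀⠀⠀⠀⠀⠿⠿⠿
⠀⠀⠀⠀⠀⠀⠀⠀⠿⠿⠿
⠀⠀⠀⠀⠀⠀⠀⠀⠿⠿⠿

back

⠀⠀⠒⠒⠒⣿⣿⠀⠿⠿⠿
⠀⠀⠴⠒⠒⣿⠴⠴⠿⠿⠿
⠀⠀⠒⠿⠂⣿⠒⠂⠿⠿⠿
⠀⠀⠒⠒⠒⠂⠒⠒⠿⠿⠿
⠀⠀⠴⠂⠴⠂⣿⠂⠿⠿⠿
⠀⠀⠒⠴⠒⣾⠒⠂⠿⠿⠿
⠀⠀⠀⠒⠴⠒⠒⠂⠿⠿⠿
⠀⠀⠀⣿⠒⠿⠒⣿⠿⠿⠿
⠀⠀⠀⠀⠀⠀⠀⠀⠿⠿⠿
⠀⠀⠀⠀⠀⠀⠀⠀⠿⠿⠿
⠿⠿⠿⠿⠿⠿⠿⠿⠿⠿⠿

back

⠀⠀⠴⠒⠒⣿⠴⠴⠿⠿⠿
⠀⠀⠒⠿⠂⣿⠒⠂⠿⠿⠿
⠀⠀⠒⠒⠒⠂⠒⠒⠿⠿⠿
⠀⠀⠴⠂⠴⠂⣿⠂⠿⠿⠿
⠀⠀⠒⠴⠒⣿⠒⠂⠿⠿⠿
⠀⠀⠀⠒⠴⣾⠒⠂⠿⠿⠿
⠀⠀⠀⣿⠒⠿⠒⣿⠿⠿⠿
⠀⠀⠀⠂⣿⠒⣿⠂⠿⠿⠿
⠀⠀⠀⠀⠀⠀⠀⠀⠿⠿⠿
⠿⠿⠿⠿⠿⠿⠿⠿⠿⠿⠿
⠿⠿⠿⠿⠿⠿⠿⠿⠿⠿⠿

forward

⠀⠀⠒⠒⠒⣿⣿⠀⠿⠿⠿
⠀⠀⠴⠒⠒⣿⠴⠴⠿⠿⠿
⠀⠀⠒⠿⠂⣿⠒⠂⠿⠿⠿
⠀⠀⠒⠒⠒⠂⠒⠒⠿⠿⠿
⠀⠀⠴⠂⠴⠂⣿⠂⠿⠿⠿
⠀⠀⠒⠴⠒⣾⠒⠂⠿⠿⠿
⠀⠀⠀⠒⠴⠒⠒⠂⠿⠿⠿
⠀⠀⠀⣿⠒⠿⠒⣿⠿⠿⠿
⠀⠀⠀⠂⣿⠒⣿⠂⠿⠿⠿
⠀⠀⠀⠀⠀⠀⠀⠀⠿⠿⠿
⠿⠿⠿⠿⠿⠿⠿⠿⠿⠿⠿

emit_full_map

⠒⠂⠒⠒⣿⠒⠒⠀
⠒⠂⠒⠂⠿⠿⠒⠀
⠒⠒⠒⠒⣿⠒⠒⠀
⠴⠿⣿⠒⣿⠴⠒⠀
⠀⠴⣿⠒⠒⠒⠿⠀
⠀⣿⠿⠿⠂⠒⠒⠀
⠀⣿⠒⣿⣿⣿⠂⠀
⠀⠀⠒⠒⠒⣿⣿⠀
⠀⠀⠴⠒⠒⣿⠴⠴
⠀⠀⠒⠿⠂⣿⠒⠂
⠀⠀⠒⠒⠒⠂⠒⠒
⠀⠀⠴⠂⠴⠂⣿⠂
⠀⠀⠒⠴⠒⣾⠒⠂
⠀⠀⠀⠒⠴⠒⠒⠂
⠀⠀⠀⣿⠒⠿⠒⣿
⠀⠀⠀⠂⣿⠒⣿⠂

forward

⠀⣿⠒⣿⣿⣿⠂⠀⠿⠿⠿
⠀⠀⠒⠒⠒⣿⣿⠀⠿⠿⠿
⠀⠀⠴⠒⠒⣿⠴⠴⠿⠿⠿
⠀⠀⠒⠿⠂⣿⠒⠂⠿⠿⠿
⠀⠀⠒⠒⠒⠂⠒⠒⠿⠿⠿
⠀⠀⠴⠂⠴⣾⣿⠂⠿⠿⠿
⠀⠀⠒⠴⠒⣿⠒⠂⠿⠿⠿
⠀⠀⠀⠒⠴⠒⠒⠂⠿⠿⠿
⠀⠀⠀⣿⠒⠿⠒⣿⠿⠿⠿
⠀⠀⠀⠂⣿⠒⣿⠂⠿⠿⠿
⠀⠀⠀⠀⠀⠀⠀⠀⠿⠿⠿

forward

⠀⣿⠿⠿⠂⠒⠒⠀⠿⠿⠿
⠀⣿⠒⣿⣿⣿⠂⠀⠿⠿⠿
⠀⠀⠒⠒⠒⣿⣿⠀⠿⠿⠿
⠀⠀⠴⠒⠒⣿⠴⠴⠿⠿⠿
⠀⠀⠒⠿⠂⣿⠒⠂⠿⠿⠿
⠀⠀⠒⠒⠒⣾⠒⠒⠿⠿⠿
⠀⠀⠴⠂⠴⠂⣿⠂⠿⠿⠿
⠀⠀⠒⠴⠒⣿⠒⠂⠿⠿⠿
⠀⠀⠀⠒⠴⠒⠒⠂⠿⠿⠿
⠀⠀⠀⣿⠒⠿⠒⣿⠿⠿⠿
⠀⠀⠀⠂⣿⠒⣿⠂⠿⠿⠿

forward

⠀⠴⣿⠒⠒⠒⠿⠀⠿⠿⠿
⠀⣿⠿⠿⠂⠒⠒⠀⠿⠿⠿
⠀⣿⠒⣿⣿⣿⠂⠀⠿⠿⠿
⠀⠀⠒⠒⠒⣿⣿⠒⠿⠿⠿
⠀⠀⠴⠒⠒⣿⠴⠴⠿⠿⠿
⠀⠀⠒⠿⠂⣾⠒⠂⠿⠿⠿
⠀⠀⠒⠒⠒⠂⠒⠒⠿⠿⠿
⠀⠀⠴⠂⠴⠂⣿⠂⠿⠿⠿
⠀⠀⠒⠴⠒⣿⠒⠂⠿⠿⠿
⠀⠀⠀⠒⠴⠒⠒⠂⠿⠿⠿
⠀⠀⠀⣿⠒⠿⠒⣿⠿⠿⠿

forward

⠴⠿⣿⠒⣿⠴⠒⠀⠿⠿⠿
⠀⠴⣿⠒⠒⠒⠿⠀⠿⠿⠿
⠀⣿⠿⠿⠂⠒⠒⠀⠿⠿⠿
⠀⣿⠒⣿⣿⣿⠂⠿⠿⠿⠿
⠀⠀⠒⠒⠒⣿⣿⠒⠿⠿⠿
⠀⠀⠴⠒⠒⣾⠴⠴⠿⠿⠿
⠀⠀⠒⠿⠂⣿⠒⠂⠿⠿⠿
⠀⠀⠒⠒⠒⠂⠒⠒⠿⠿⠿
⠀⠀⠴⠂⠴⠂⣿⠂⠿⠿⠿
⠀⠀⠒⠴⠒⣿⠒⠂⠿⠿⠿
⠀⠀⠀⠒⠴⠒⠒⠂⠿⠿⠿

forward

⠒⠒⠒⠒⣿⠒⠒⠀⠿⠿⠿
⠴⠿⣿⠒⣿⠴⠒⠀⠿⠿⠿
⠀⠴⣿⠒⠒⠒⠿⠀⠿⠿⠿
⠀⣿⠿⠿⠂⠒⠒⠂⠿⠿⠿
⠀⣿⠒⣿⣿⣿⠂⠿⠿⠿⠿
⠀⠀⠒⠒⠒⣾⣿⠒⠿⠿⠿
⠀⠀⠴⠒⠒⣿⠴⠴⠿⠿⠿
⠀⠀⠒⠿⠂⣿⠒⠂⠿⠿⠿
⠀⠀⠒⠒⠒⠂⠒⠒⠿⠿⠿
⠀⠀⠴⠂⠴⠂⣿⠂⠿⠿⠿
⠀⠀⠒⠴⠒⣿⠒⠂⠿⠿⠿

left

⠀⠒⠒⠒⠒⣿⠒⠒⠀⠿⠿
⠀⠴⠿⣿⠒⣿⠴⠒⠀⠿⠿
⠀⠀⠴⣿⠒⠒⠒⠿⠀⠿⠿
⠀⠀⣿⠿⠿⠂⠒⠒⠂⠿⠿
⠀⠀⣿⠒⣿⣿⣿⠂⠿⠿⠿
⠀⠀⠀⠒⠒⣾⣿⣿⠒⠿⠿
⠀⠀⠀⠴⠒⠒⣿⠴⠴⠿⠿
⠀⠀⠀⠒⠿⠂⣿⠒⠂⠿⠿
⠀⠀⠀⠒⠒⠒⠂⠒⠒⠿⠿
⠀⠀⠀⠴⠂⠴⠂⣿⠂⠿⠿
⠀⠀⠀⠒⠴⠒⣿⠒⠂⠿⠿

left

⠀⠀⠒⠒⠒⠒⣿⠒⠒⠀⠿
⠀⠀⠴⠿⣿⠒⣿⠴⠒⠀⠿
⠀⠀⠀⠴⣿⠒⠒⠒⠿⠀⠿
⠀⠀⠀⣿⠿⠿⠂⠒⠒⠂⠿
⠀⠀⠀⣿⠒⣿⣿⣿⠂⠿⠿
⠀⠀⠀⠒⠒⣾⠒⣿⣿⠒⠿
⠀⠀⠀⠒⠴⠒⠒⣿⠴⠴⠿
⠀⠀⠀⠒⠒⠿⠂⣿⠒⠂⠿
⠀⠀⠀⠀⠒⠒⠒⠂⠒⠒⠿
⠀⠀⠀⠀⠴⠂⠴⠂⣿⠂⠿
⠀⠀⠀⠀⠒⠴⠒⣿⠒⠂⠿

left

⠀⠀⠀⠒⠒⠒⠒⣿⠒⠒⠀
⠀⠀⠀⠴⠿⣿⠒⣿⠴⠒⠀
⠀⠀⠀⠀⠴⣿⠒⠒⠒⠿⠀
⠀⠀⠀⠒⣿⠿⠿⠂⠒⠒⠂
⠀⠀⠀⠂⣿⠒⣿⣿⣿⠂⠿
⠀⠀⠀⣿⠒⣾⠒⠒⣿⣿⠒
⠀⠀⠀⠒⠒⠴⠒⠒⣿⠴⠴
⠀⠀⠀⠒⠒⠒⠿⠂⣿⠒⠂
⠀⠀⠀⠀⠀⠒⠒⠒⠂⠒⠒
⠀⠀⠀⠀⠀⠴⠂⠴⠂⣿⠂
⠀⠀⠀⠀⠀⠒⠴⠒⣿⠒⠂

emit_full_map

⠒⠂⠒⠒⣿⠒⠒⠀
⠒⠂⠒⠂⠿⠿⠒⠀
⠒⠒⠒⠒⣿⠒⠒⠀
⠴⠿⣿⠒⣿⠴⠒⠀
⠀⠴⣿⠒⠒⠒⠿⠀
⠒⣿⠿⠿⠂⠒⠒⠂
⠂⣿⠒⣿⣿⣿⠂⠿
⣿⠒⣾⠒⠒⣿⣿⠒
⠒⠒⠴⠒⠒⣿⠴⠴
⠒⠒⠒⠿⠂⣿⠒⠂
⠀⠀⠒⠒⠒⠂⠒⠒
⠀⠀⠴⠂⠴⠂⣿⠂
⠀⠀⠒⠴⠒⣿⠒⠂
⠀⠀⠀⠒⠴⠒⠒⠂
⠀⠀⠀⣿⠒⠿⠒⣿
⠀⠀⠀⠂⣿⠒⣿⠂

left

⠀⠀⠀⠀⠒⠒⠒⠒⣿⠒⠒
⠀⠀⠀⠀⠴⠿⣿⠒⣿⠴⠒
⠀⠀⠀⠀⠀⠴⣿⠒⠒⠒⠿
⠀⠀⠀⣿⠒⣿⠿⠿⠂⠒⠒
⠀⠀⠀⠒⠂⣿⠒⣿⣿⣿⠂
⠀⠀⠀⣿⣿⣾⠒⠒⠒⣿⣿
⠀⠀⠀⠿⠒⠒⠴⠒⠒⣿⠴
⠀⠀⠀⠿⠒⠒⠒⠿⠂⣿⠒
⠀⠀⠀⠀⠀⠀⠒⠒⠒⠂⠒
⠀⠀⠀⠀⠀⠀⠴⠂⠴⠂⣿
⠀⠀⠀⠀⠀⠀⠒⠴⠒⣿⠒

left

⠀⠀⠀⠀⠀⠒⠒⠒⠒⣿⠒
⠀⠀⠀⠀⠀⠴⠿⣿⠒⣿⠴
⠀⠀⠀⠀⠀⠀⠴⣿⠒⠒⠒
⠀⠀⠀⠒⣿⠒⣿⠿⠿⠂⠒
⠀⠀⠀⠒⠒⠂⣿⠒⣿⣿⣿
⠀⠀⠀⠂⣿⣾⠒⠒⠒⠒⣿
⠀⠀⠀⣿⠿⠒⠒⠴⠒⠒⣿
⠀⠀⠀⠿⠿⠒⠒⠒⠿⠂⣿
⠀⠀⠀⠀⠀⠀⠀⠒⠒⠒⠂
⠀⠀⠀⠀⠀⠀⠀⠴⠂⠴⠂
⠀⠀⠀⠀⠀⠀⠀⠒⠴⠒⣿

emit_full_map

⠀⠀⠒⠂⠒⠒⣿⠒⠒⠀
⠀⠀⠒⠂⠒⠂⠿⠿⠒⠀
⠀⠀⠒⠒⠒⠒⣿⠒⠒⠀
⠀⠀⠴⠿⣿⠒⣿⠴⠒⠀
⠀⠀⠀⠴⣿⠒⠒⠒⠿⠀
⠒⣿⠒⣿⠿⠿⠂⠒⠒⠂
⠒⠒⠂⣿⠒⣿⣿⣿⠂⠿
⠂⣿⣾⠒⠒⠒⠒⣿⣿⠒
⣿⠿⠒⠒⠴⠒⠒⣿⠴⠴
⠿⠿⠒⠒⠒⠿⠂⣿⠒⠂
⠀⠀⠀⠀⠒⠒⠒⠂⠒⠒
⠀⠀⠀⠀⠴⠂⠴⠂⣿⠂
⠀⠀⠀⠀⠒⠴⠒⣿⠒⠂
⠀⠀⠀⠀⠀⠒⠴⠒⠒⠂
⠀⠀⠀⠀⠀⣿⠒⠿⠒⣿
⠀⠀⠀⠀⠀⠂⣿⠒⣿⠂


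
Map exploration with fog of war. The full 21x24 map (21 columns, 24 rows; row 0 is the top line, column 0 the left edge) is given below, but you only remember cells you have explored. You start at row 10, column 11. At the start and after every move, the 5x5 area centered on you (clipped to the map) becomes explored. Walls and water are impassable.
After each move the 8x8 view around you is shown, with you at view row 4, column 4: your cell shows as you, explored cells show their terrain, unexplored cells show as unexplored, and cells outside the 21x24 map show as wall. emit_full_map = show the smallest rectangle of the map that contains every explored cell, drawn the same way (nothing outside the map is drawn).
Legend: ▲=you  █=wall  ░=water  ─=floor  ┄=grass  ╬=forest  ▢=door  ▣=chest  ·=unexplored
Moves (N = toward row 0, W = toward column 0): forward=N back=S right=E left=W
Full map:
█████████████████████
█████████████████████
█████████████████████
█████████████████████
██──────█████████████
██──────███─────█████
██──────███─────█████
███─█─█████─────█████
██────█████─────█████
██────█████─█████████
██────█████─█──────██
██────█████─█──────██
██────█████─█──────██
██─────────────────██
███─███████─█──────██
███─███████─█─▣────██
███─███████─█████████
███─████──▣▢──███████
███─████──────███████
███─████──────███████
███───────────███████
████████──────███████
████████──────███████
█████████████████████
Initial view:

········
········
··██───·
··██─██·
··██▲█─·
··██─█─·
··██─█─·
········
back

········
··██───·
··██─██·
··██─█─·
··██▲█─·
··██─█─·
··─────·
········

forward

········
········
··██───·
··██─██·
··██▲█─·
··██─█─·
··██─█─·
··─────·

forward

········
········
··██───·
··██───·
··██▲██·
··██─█─·
··██─█─·
··██─█─·

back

········
··██───·
··██───·
··██─██·
··██▲█─·
··██─█─·
··██─█─·
··─────·

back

··██───·
··██───·
··██─██·
··██─█─·
··██▲█─·
··██─█─·
··─────·
········

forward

········
··██───·
··██───·
··██─██·
··██▲█─·
··██─█─·
··██─█─·
··─────·

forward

········
········
··██───·
··██───·
··██▲██·
··██─█─·
··██─█─·
··██─█─·


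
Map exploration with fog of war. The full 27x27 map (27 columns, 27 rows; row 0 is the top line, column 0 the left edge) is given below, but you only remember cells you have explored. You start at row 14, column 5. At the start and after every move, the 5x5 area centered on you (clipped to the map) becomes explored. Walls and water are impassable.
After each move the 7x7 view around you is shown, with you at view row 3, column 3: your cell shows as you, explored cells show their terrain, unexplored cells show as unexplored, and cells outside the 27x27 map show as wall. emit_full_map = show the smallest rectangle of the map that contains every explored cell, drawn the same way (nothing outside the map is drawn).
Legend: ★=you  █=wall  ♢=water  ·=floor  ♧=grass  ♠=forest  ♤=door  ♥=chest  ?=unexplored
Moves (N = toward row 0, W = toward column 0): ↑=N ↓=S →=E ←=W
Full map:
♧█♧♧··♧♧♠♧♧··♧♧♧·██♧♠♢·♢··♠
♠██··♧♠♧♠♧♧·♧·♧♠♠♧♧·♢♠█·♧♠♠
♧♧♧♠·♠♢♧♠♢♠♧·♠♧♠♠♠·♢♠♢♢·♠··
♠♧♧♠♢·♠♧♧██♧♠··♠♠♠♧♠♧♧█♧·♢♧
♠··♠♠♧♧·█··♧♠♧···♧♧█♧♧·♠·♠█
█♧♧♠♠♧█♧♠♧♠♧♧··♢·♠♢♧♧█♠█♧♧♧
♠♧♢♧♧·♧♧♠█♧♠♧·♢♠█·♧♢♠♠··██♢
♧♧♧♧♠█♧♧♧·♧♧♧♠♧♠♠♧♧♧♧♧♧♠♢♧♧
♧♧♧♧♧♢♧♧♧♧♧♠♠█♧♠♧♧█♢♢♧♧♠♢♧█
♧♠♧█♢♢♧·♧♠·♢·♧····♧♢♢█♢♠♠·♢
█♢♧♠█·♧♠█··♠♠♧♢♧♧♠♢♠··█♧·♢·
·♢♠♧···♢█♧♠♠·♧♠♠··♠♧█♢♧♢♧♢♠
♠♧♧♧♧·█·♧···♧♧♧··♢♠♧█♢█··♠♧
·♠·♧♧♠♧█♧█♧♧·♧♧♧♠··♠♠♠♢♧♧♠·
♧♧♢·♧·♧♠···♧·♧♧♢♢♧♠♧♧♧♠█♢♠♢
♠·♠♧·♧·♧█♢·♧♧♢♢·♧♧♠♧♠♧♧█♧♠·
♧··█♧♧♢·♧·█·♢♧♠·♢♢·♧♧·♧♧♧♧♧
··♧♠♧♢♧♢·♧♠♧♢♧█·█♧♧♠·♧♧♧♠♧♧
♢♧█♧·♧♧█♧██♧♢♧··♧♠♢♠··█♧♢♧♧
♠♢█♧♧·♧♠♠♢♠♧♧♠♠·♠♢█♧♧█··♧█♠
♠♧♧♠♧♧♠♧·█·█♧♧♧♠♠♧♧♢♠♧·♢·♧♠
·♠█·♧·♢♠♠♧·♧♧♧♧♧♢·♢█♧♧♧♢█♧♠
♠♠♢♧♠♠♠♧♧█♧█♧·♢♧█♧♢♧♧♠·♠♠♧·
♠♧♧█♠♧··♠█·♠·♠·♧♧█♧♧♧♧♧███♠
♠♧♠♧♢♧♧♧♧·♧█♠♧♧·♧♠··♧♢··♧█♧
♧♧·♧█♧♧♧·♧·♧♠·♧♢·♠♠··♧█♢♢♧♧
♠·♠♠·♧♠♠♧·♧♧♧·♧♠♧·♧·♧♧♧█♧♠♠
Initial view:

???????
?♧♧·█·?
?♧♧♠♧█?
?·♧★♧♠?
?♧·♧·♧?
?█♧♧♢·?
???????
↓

?♧♧·█·?
?♧♧♠♧█?
?·♧·♧♠?
?♧·★·♧?
?█♧♧♢·?
?♠♧♢♧♢?
???????

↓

?♧♧♠♧█?
?·♧·♧♠?
?♧·♧·♧?
?█♧★♢·?
?♠♧♢♧♢?
?♧·♧♧█?
???????

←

??♧♧♠♧█
?♢·♧·♧♠
?♠♧·♧·♧
?·█★♧♢·
?♧♠♧♢♧♢
?█♧·♧♧█
???????

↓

?♢·♧·♧♠
?♠♧·♧·♧
?·█♧♧♢·
?♧♠★♢♧♢
?█♧·♧♧█
?█♧♧·♧?
???????

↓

?♠♧·♧·♧
?·█♧♧♢·
?♧♠♧♢♧♢
?█♧★♧♧█
?█♧♧·♧?
?♧♠♧♧♠?
???????

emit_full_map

?♧♧·█·
?♧♧♠♧█
♢·♧·♧♠
♠♧·♧·♧
·█♧♧♢·
♧♠♧♢♧♢
█♧★♧♧█
█♧♧·♧?
♧♠♧♧♠?

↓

?·█♧♧♢·
?♧♠♧♢♧♢
?█♧·♧♧█
?█♧★·♧?
?♧♠♧♧♠?
?█·♧·♢?
???????

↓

?♧♠♧♢♧♢
?█♧·♧♧█
?█♧♧·♧?
?♧♠★♧♠?
?█·♧·♢?
?♢♧♠♠♠?
???????

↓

?█♧·♧♧█
?█♧♧·♧?
?♧♠♧♧♠?
?█·★·♢?
?♢♧♠♠♠?
?♧█♠♧·?
???????

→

█♧·♧♧█?
█♧♧·♧♠?
♧♠♧♧♠♧?
█·♧★♢♠?
♢♧♠♠♠♧?
♧█♠♧··?
???????

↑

♧♠♧♢♧♢?
█♧·♧♧█?
█♧♧·♧♠?
♧♠♧★♠♧?
█·♧·♢♠?
♢♧♠♠♠♧?
♧█♠♧··?

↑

·█♧♧♢·?
♧♠♧♢♧♢?
█♧·♧♧█?
█♧♧★♧♠?
♧♠♧♧♠♧?
█·♧·♢♠?
♢♧♠♠♠♧?

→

█♧♧♢·??
♠♧♢♧♢·?
♧·♧♧█♧?
♧♧·★♠♠?
♠♧♧♠♧·?
·♧·♢♠♠?
♧♠♠♠♧??

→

♧♧♢·???
♧♢♧♢·♧?
·♧♧█♧█?
♧·♧★♠♢?
♧♧♠♧·█?
♧·♢♠♠♧?
♠♠♠♧???

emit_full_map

?♧♧·█·??
?♧♧♠♧█??
♢·♧·♧♠??
♠♧·♧·♧??
·█♧♧♢·??
♧♠♧♢♧♢·♧
█♧·♧♧█♧█
█♧♧·♧★♠♢
♧♠♧♧♠♧·█
█·♧·♢♠♠♧
♢♧♠♠♠♧??
♧█♠♧··??

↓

♧♢♧♢·♧?
·♧♧█♧█?
♧·♧♠♠♢?
♧♧♠★·█?
♧·♢♠♠♧?
♠♠♠♧♧█?
♠♧··???

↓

·♧♧█♧█?
♧·♧♠♠♢?
♧♧♠♧·█?
♧·♢★♠♧?
♠♠♠♧♧█?
♠♧··♠█?
???????

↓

♧·♧♠♠♢?
♧♧♠♧·█?
♧·♢♠♠♧?
♠♠♠★♧█?
♠♧··♠█?
?♧♧♧♧·?
???????

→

·♧♠♠♢??
♧♠♧·█·?
·♢♠♠♧·?
♠♠♧★█♧?
♧··♠█·?
♧♧♧♧·♧?
???????

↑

♧♧█♧█??
·♧♠♠♢♠?
♧♠♧·█·?
·♢♠★♧·?
♠♠♧♧█♧?
♧··♠█·?
♧♧♧♧·♧?

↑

♢♧♢·♧??
♧♧█♧██?
·♧♠♠♢♠?
♧♠♧★█·?
·♢♠♠♧·?
♠♠♧♧█♧?
♧··♠█·?

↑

♧♢·????
♢♧♢·♧♠?
♧♧█♧██?
·♧♠★♢♠?
♧♠♧·█·?
·♢♠♠♧·?
♠♠♧♧█♧?

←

♧♧♢·???
♧♢♧♢·♧♠
·♧♧█♧██
♧·♧★♠♢♠
♧♧♠♧·█·
♧·♢♠♠♧·
♠♠♠♧♧█♧

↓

♧♢♧♢·♧♠
·♧♧█♧██
♧·♧♠♠♢♠
♧♧♠★·█·
♧·♢♠♠♧·
♠♠♠♧♧█♧
♠♧··♠█·

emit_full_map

?♧♧·█·???
?♧♧♠♧█???
♢·♧·♧♠???
♠♧·♧·♧???
·█♧♧♢·???
♧♠♧♢♧♢·♧♠
█♧·♧♧█♧██
█♧♧·♧♠♠♢♠
♧♠♧♧♠★·█·
█·♧·♢♠♠♧·
♢♧♠♠♠♧♧█♧
♧█♠♧··♠█·
???♧♧♧♧·♧

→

♢♧♢·♧♠?
♧♧█♧██?
·♧♠♠♢♠?
♧♠♧★█·?
·♢♠♠♧·?
♠♠♧♧█♧?
♧··♠█·?

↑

♧♢·????
♢♧♢·♧♠?
♧♧█♧██?
·♧♠★♢♠?
♧♠♧·█·?
·♢♠♠♧·?
♠♠♧♧█♧?

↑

♧·♧????
♧♢·♧·█?
♢♧♢·♧♠?
♧♧█★██?
·♧♠♠♢♠?
♧♠♧·█·?
·♢♠♠♧·?

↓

♧♢·♧·█?
♢♧♢·♧♠?
♧♧█♧██?
·♧♠★♢♠?
♧♠♧·█·?
·♢♠♠♧·?
♠♠♧♧█♧?

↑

♧·♧????
♧♢·♧·█?
♢♧♢·♧♠?
♧♧█★██?
·♧♠♠♢♠?
♧♠♧·█·?
·♢♠♠♧·?

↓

♧♢·♧·█?
♢♧♢·♧♠?
♧♧█♧██?
·♧♠★♢♠?
♧♠♧·█·?
·♢♠♠♧·?
♠♠♧♧█♧?

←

♧♧♢·♧·█
♧♢♧♢·♧♠
·♧♧█♧██
♧·♧★♠♢♠
♧♧♠♧·█·
♧·♢♠♠♧·
♠♠♠♧♧█♧

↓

♧♢♧♢·♧♠
·♧♧█♧██
♧·♧♠♠♢♠
♧♧♠★·█·
♧·♢♠♠♧·
♠♠♠♧♧█♧
♠♧··♠█·

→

♢♧♢·♧♠?
♧♧█♧██?
·♧♠♠♢♠?
♧♠♧★█·?
·♢♠♠♧·?
♠♠♧♧█♧?
♧··♠█·?

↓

♧♧█♧██?
·♧♠♠♢♠?
♧♠♧·█·?
·♢♠★♧·?
♠♠♧♧█♧?
♧··♠█·?
♧♧♧♧·♧?

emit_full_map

?♧♧·█·???
?♧♧♠♧█???
♢·♧·♧♠???
♠♧·♧·♧???
·█♧♧♢·♧·█
♧♠♧♢♧♢·♧♠
█♧·♧♧█♧██
█♧♧·♧♠♠♢♠
♧♠♧♧♠♧·█·
█·♧·♢♠★♧·
♢♧♠♠♠♧♧█♧
♧█♠♧··♠█·
???♧♧♧♧·♧
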